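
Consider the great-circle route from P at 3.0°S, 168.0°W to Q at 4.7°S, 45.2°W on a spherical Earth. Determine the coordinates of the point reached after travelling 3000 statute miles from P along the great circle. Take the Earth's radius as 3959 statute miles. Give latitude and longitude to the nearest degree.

≈ 7°S, 125°W

Write both endpoints as unit vectors p₁, p₂ with components (cos φ cos λ, cos φ sin λ, sin φ).
The central angle between the endpoints is δ = arccos(p₁·p₂) ≈ 2.135 rad (122.3°). The total great-circle distance is δ·R ≈ 2.135 × 3959 ≈ 8453 mi, so the target fraction is f = 3000/8453 ≈ 0.355.
Interpolate at f ≈ 0.355 with slerp weights a = sin((1−f)δ)/sin δ ≈ 1.161, b = sin(fδ)/sin δ ≈ 0.813.
p = a·p₁ + b·p₂ ≈ (-0.563, -0.816, -0.127); φ = arcsin(p_z) ≈ -7.32°, λ = atan2(p_y, p_x) ≈ -124.60°.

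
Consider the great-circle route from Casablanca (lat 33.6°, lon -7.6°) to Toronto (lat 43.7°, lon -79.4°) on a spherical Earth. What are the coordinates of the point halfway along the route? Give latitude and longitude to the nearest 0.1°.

≈ lat 44.6°, lon -40.6°

Write both endpoints as unit vectors p₁, p₂ with components (cos φ cos λ, cos φ sin λ, sin φ).
The central angle between the endpoints is δ = arccos(p₁·p₂) ≈ 0.964 rad (55.2°).
Interpolate at f = 1/2 with slerp weights a = sin((1−f)δ)/sin δ ≈ 0.564, b = sin(fδ)/sin δ ≈ 0.564.
p = a·p₁ + b·p₂ ≈ (0.541, -0.463, 0.702); φ = arcsin(p_z) ≈ 44.60°, λ = atan2(p_y, p_x) ≈ -40.57°.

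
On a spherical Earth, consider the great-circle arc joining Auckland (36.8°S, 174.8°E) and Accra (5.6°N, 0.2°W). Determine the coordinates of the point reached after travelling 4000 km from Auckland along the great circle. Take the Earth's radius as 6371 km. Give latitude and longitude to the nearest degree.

Write both endpoints as unit vectors p₁, p₂ with components (cos φ cos λ, cos φ sin λ, sin φ).
The central angle between the endpoints is δ = arccos(p₁·p₂) ≈ 2.591 rad (148.5°). The total great-circle distance is δ·R ≈ 2.591 × 6371 ≈ 16509 km, so the target fraction is f = 4000/16509 ≈ 0.242.
Interpolate at f ≈ 0.242 with slerp weights a = sin((1−f)δ)/sin δ ≈ 1.767, b = sin(fδ)/sin δ ≈ 1.123.
p = a·p₁ + b·p₂ ≈ (-0.291, 0.124, -0.949); φ = arcsin(p_z) ≈ -71.55°, λ = atan2(p_y, p_x) ≈ 156.87°.

≈ (72°S, 157°E)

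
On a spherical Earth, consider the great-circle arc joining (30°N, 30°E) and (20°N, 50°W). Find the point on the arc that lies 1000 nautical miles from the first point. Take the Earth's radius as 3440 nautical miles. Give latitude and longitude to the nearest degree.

≈ (32°N, 11°E)

From cos δ = sin φ₁ sin φ₂ + cos φ₁ cos φ₂ cos Δλ, the central angle is δ ≈ 1.253 rad (71.8°). The total great-circle distance is δ·R ≈ 1.253 × 3440 ≈ 4311 nmi, so the target fraction is f = 1000/4311 ≈ 0.232.
Interpolate at f ≈ 0.232 with slerp weights a = sin((1−f)δ)/sin δ ≈ 0.864, b = sin(fδ)/sin δ ≈ 0.302.
p = a·p₁ + b·p₂ ≈ (0.830, 0.157, 0.535); φ = arcsin(p_z) ≈ 32.35°, λ = atan2(p_y, p_x) ≈ 10.70°.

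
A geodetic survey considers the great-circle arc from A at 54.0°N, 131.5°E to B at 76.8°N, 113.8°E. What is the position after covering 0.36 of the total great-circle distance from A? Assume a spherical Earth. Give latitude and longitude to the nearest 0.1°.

Convert each endpoint to a unit vector on the sphere (x = cos φ cos λ, y = cos φ sin λ, z = sin φ).
The central angle between the endpoints is δ = arccos(p₁·p₂) ≈ 0.414 rad (23.7°).
Interpolate at f = 0.36 with slerp weights a = sin((1−f)δ)/sin δ ≈ 0.651, b = sin(fδ)/sin δ ≈ 0.369.
p = a·p₁ + b·p₂ ≈ (-0.288, 0.364, 0.886); φ = arcsin(p_z) ≈ 62.38°, λ = atan2(p_y, p_x) ≈ 128.33°.

≈ 62.4°N, 128.3°E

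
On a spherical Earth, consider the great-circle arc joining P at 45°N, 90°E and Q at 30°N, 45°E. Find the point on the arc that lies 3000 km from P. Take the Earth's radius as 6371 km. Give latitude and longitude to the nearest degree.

≈ 36°N, 56°E

Convert each endpoint to a unit vector on the sphere (x = cos φ cos λ, y = cos φ sin λ, z = sin φ).
The central angle between the endpoints is δ = arccos(p₁·p₂) ≈ 0.666 rad (38.1°). The total great-circle distance is δ·R ≈ 0.666 × 6371 ≈ 4240 km, so the target fraction is f = 3000/4240 ≈ 0.707.
Interpolate at f ≈ 0.707 with slerp weights a = sin((1−f)δ)/sin δ ≈ 0.313, b = sin(fδ)/sin δ ≈ 0.735.
p = a·p₁ + b·p₂ ≈ (0.450, 0.671, 0.589); φ = arcsin(p_z) ≈ 36.08°, λ = atan2(p_y, p_x) ≈ 56.18°.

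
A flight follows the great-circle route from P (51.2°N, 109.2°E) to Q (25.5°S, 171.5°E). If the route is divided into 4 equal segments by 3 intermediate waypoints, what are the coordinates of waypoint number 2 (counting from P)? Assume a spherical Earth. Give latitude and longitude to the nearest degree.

The haversine formula gives a central angle δ ≈ 1.643 rad (94.2°) between the endpoints.
Interpolate at f = 2/4 with slerp weights a = sin((1−f)δ)/sin δ ≈ 0.734, b = sin(fδ)/sin δ ≈ 0.734.
p = a·p₁ + b·p₂ ≈ (-0.807, 0.532, 0.256); φ = arcsin(p_z) ≈ 14.84°, λ = atan2(p_y, p_x) ≈ 146.58°.

≈ (15°N, 147°E)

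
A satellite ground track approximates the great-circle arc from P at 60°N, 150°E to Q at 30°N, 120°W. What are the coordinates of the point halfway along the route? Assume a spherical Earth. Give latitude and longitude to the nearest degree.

Convert each endpoint to a unit vector on the sphere (x = cos φ cos λ, y = cos φ sin λ, z = sin φ).
The central angle between the endpoints is δ = arccos(p₁·p₂) ≈ 1.123 rad (64.3°).
Interpolate at f = 1/2 with slerp weights a = sin((1−f)δ)/sin δ ≈ 0.591, b = sin(fδ)/sin δ ≈ 0.591.
p = a·p₁ + b·p₂ ≈ (-0.512, -0.295, 0.807); φ = arcsin(p_z) ≈ 53.79°, λ = atan2(p_y, p_x) ≈ -150.00°.

≈ 54°N, 150°W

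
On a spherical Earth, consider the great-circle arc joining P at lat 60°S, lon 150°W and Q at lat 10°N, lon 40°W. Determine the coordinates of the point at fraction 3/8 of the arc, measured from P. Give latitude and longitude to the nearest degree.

Write both endpoints as unit vectors p₁, p₂ with components (cos φ cos λ, cos φ sin λ, sin φ).
The central angle between the endpoints is δ = arccos(p₁·p₂) ≈ 1.895 rad (108.6°).
Interpolate at f = 3/8 with slerp weights a = sin((1−f)δ)/sin δ ≈ 0.977, b = sin(fδ)/sin δ ≈ 0.688.
p = a·p₁ + b·p₂ ≈ (0.096, -0.680, -0.727); φ = arcsin(p_z) ≈ -46.62°, λ = atan2(p_y, p_x) ≈ -81.96°.

≈ lat 47°S, lon 82°W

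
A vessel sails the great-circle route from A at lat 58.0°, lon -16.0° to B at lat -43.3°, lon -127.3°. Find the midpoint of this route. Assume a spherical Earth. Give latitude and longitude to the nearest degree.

≈ lat 13°, lon -85°

Convert each endpoint to a unit vector on the sphere (x = cos φ cos λ, y = cos φ sin λ, z = sin φ).
The central angle between the endpoints is δ = arccos(p₁·p₂) ≈ 2.377 rad (136.2°).
Interpolate at f = 1/2 with slerp weights a = sin((1−f)δ)/sin δ ≈ 1.340, b = sin(fδ)/sin δ ≈ 1.340.
p = a·p₁ + b·p₂ ≈ (0.092, -0.972, 0.217); φ = arcsin(p_z) ≈ 12.56°, λ = atan2(p_y, p_x) ≈ -84.61°.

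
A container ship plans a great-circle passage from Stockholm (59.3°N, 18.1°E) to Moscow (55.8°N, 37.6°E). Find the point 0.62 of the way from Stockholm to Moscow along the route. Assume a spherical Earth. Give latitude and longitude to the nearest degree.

Write both endpoints as unit vectors p₁, p₂ with components (cos φ cos λ, cos φ sin λ, sin φ).
The central angle between the endpoints is δ = arccos(p₁·p₂) ≈ 0.192 rad (11.0°).
Interpolate at f = 0.62 with slerp weights a = sin((1−f)δ)/sin δ ≈ 0.382, b = sin(fδ)/sin δ ≈ 0.622.
p = a·p₁ + b·p₂ ≈ (0.463, 0.274, 0.843); φ = arcsin(p_z) ≈ 57.48°, λ = atan2(p_y, p_x) ≈ 30.64°.

≈ 57°N, 31°E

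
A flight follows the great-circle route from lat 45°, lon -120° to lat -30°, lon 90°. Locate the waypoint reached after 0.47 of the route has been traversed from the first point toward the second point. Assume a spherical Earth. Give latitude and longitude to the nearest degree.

≈ lat 29°, lon 148°

Write both endpoints as unit vectors p₁, p₂ with components (cos φ cos λ, cos φ sin λ, sin φ).
The central angle between the endpoints is δ = arccos(p₁·p₂) ≈ 2.655 rad (152.1°).
Interpolate at f = 0.47 with slerp weights a = sin((1−f)δ)/sin δ ≈ 2.110, b = sin(fδ)/sin δ ≈ 2.028.
p = a·p₁ + b·p₂ ≈ (-0.746, 0.464, 0.478); φ = arcsin(p_z) ≈ 28.55°, λ = atan2(p_y, p_x) ≈ 148.11°.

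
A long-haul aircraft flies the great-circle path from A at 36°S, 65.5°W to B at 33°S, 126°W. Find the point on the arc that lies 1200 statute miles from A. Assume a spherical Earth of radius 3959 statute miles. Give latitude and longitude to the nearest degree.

Convert each endpoint to a unit vector on the sphere (x = cos φ cos λ, y = cos φ sin λ, z = sin φ).
The central angle between the endpoints is δ = arccos(p₁·p₂) ≈ 0.858 rad (49.1°). The total great-circle distance is δ·R ≈ 0.858 × 3959 ≈ 3395 mi, so the target fraction is f = 1200/3395 ≈ 0.353.
Interpolate at f ≈ 0.353 with slerp weights a = sin((1−f)δ)/sin δ ≈ 0.696, b = sin(fδ)/sin δ ≈ 0.395.
p = a·p₁ + b·p₂ ≈ (0.039, -0.780, -0.624); φ = arcsin(p_z) ≈ -38.62°, λ = atan2(p_y, p_x) ≈ -87.14°.

≈ 39°S, 87°W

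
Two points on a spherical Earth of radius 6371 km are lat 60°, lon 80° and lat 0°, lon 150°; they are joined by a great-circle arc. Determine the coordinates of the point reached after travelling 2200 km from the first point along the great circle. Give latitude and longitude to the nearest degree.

≈ lat 50°, lon 110°

From cos δ = sin φ₁ sin φ₂ + cos φ₁ cos φ₂ cos Δλ, the central angle is δ ≈ 1.399 rad (80.2°). The total great-circle distance is δ·R ≈ 1.399 × 6371 ≈ 8913 km, so the target fraction is f = 2200/8913 ≈ 0.247.
Interpolate at f ≈ 0.247 with slerp weights a = sin((1−f)δ)/sin δ ≈ 0.882, b = sin(fδ)/sin δ ≈ 0.344.
p = a·p₁ + b·p₂ ≈ (-0.221, 0.606, 0.764); φ = arcsin(p_z) ≈ 49.82°, λ = atan2(p_y, p_x) ≈ 110.02°.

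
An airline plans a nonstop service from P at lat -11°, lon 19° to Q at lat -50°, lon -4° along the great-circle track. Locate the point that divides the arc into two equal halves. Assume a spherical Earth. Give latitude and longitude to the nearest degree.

≈ lat -31°, lon 10°

Convert each endpoint to a unit vector on the sphere (x = cos φ cos λ, y = cos φ sin λ, z = sin φ).
The central angle between the endpoints is δ = arccos(p₁·p₂) ≈ 0.757 rad (43.4°).
Interpolate at f = 1/2 with slerp weights a = sin((1−f)δ)/sin δ ≈ 0.538, b = sin(fδ)/sin δ ≈ 0.538.
p = a·p₁ + b·p₂ ≈ (0.844, 0.148, -0.515); φ = arcsin(p_z) ≈ -30.99°, λ = atan2(p_y, p_x) ≈ 9.93°.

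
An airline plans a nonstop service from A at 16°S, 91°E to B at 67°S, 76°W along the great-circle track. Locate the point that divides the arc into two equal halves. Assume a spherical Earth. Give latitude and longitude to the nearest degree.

≈ 64°S, 82°E

Convert each endpoint to a unit vector on the sphere (x = cos φ cos λ, y = cos φ sin λ, z = sin φ).
The central angle between the endpoints is δ = arccos(p₁·p₂) ≈ 1.683 rad (96.4°).
Interpolate at f = 1/2 with slerp weights a = sin((1−f)δ)/sin δ ≈ 0.750, b = sin(fδ)/sin δ ≈ 0.750.
p = a·p₁ + b·p₂ ≈ (0.058, 0.437, -0.898); φ = arcsin(p_z) ≈ -63.85°, λ = atan2(p_y, p_x) ≈ 82.39°.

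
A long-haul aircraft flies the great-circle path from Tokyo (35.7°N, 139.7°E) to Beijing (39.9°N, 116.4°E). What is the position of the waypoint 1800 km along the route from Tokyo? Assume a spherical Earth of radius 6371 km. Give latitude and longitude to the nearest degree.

≈ 40°N, 120°E

Convert each endpoint to a unit vector on the sphere (x = cos φ cos λ, y = cos φ sin λ, z = sin φ).
The central angle between the endpoints is δ = arccos(p₁·p₂) ≈ 0.329 rad (18.8°). The total great-circle distance is δ·R ≈ 0.329 × 6371 ≈ 2093 km, so the target fraction is f = 1800/2093 ≈ 0.860.
Interpolate at f ≈ 0.860 with slerp weights a = sin((1−f)δ)/sin δ ≈ 0.143, b = sin(fδ)/sin δ ≈ 0.864.
p = a·p₁ + b·p₂ ≈ (-0.383, 0.669, 0.637); φ = arcsin(p_z) ≈ 39.60°, λ = atan2(p_y, p_x) ≈ 119.81°.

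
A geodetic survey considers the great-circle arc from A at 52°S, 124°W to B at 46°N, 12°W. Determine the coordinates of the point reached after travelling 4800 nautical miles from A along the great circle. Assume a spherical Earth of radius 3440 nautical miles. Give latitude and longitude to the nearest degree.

≈ 4°N, 56°W

Write both endpoints as unit vectors p₁, p₂ with components (cos φ cos λ, cos φ sin λ, sin φ).
The central angle between the endpoints is δ = arccos(p₁·p₂) ≈ 2.385 rad (136.6°). The total great-circle distance is δ·R ≈ 2.385 × 3440 ≈ 8204 nmi, so the target fraction is f = 4800/8204 ≈ 0.585.
Interpolate at f ≈ 0.585 with slerp weights a = sin((1−f)δ)/sin δ ≈ 1.217, b = sin(fδ)/sin δ ≈ 1.434.
p = a·p₁ + b·p₂ ≈ (0.555, -0.828, 0.072); φ = arcsin(p_z) ≈ 4.15°, λ = atan2(p_y, p_x) ≈ -56.16°.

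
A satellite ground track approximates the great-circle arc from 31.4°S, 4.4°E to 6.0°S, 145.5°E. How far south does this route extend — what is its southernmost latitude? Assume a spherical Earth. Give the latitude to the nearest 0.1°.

≈ 47.9°S

The great circle lies in the plane with unit normal n̂ = (p₁ × p₂)/|p₁ × p₂|.
Here n̂_z ≈ +0.670; the vertex latitude is φ_max = arccos|n̂_z| ≈ 47.9°.
Check via Clairaut: cos φ_max = |cos φ₁| · sin C = cos(31.4°)·sin(128.3°) ≈ 0.670, again giving ≈ 47.9°.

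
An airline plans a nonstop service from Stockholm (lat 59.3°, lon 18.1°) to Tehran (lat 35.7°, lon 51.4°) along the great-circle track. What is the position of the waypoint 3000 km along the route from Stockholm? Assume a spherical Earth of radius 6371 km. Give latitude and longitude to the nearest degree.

Convert each endpoint to a unit vector on the sphere (x = cos φ cos λ, y = cos φ sin λ, z = sin φ).
The central angle between the endpoints is δ = arccos(p₁·p₂) ≈ 0.558 rad (32.0°). The total great-circle distance is δ·R ≈ 0.558 × 6371 ≈ 3555 km, so the target fraction is f = 3000/3555 ≈ 0.844.
Interpolate at f ≈ 0.844 with slerp weights a = sin((1−f)δ)/sin δ ≈ 0.164, b = sin(fδ)/sin δ ≈ 0.857.
p = a·p₁ + b·p₂ ≈ (0.514, 0.570, 0.641); φ = arcsin(p_z) ≈ 39.89°, λ = atan2(p_y, p_x) ≈ 47.96°.

≈ lat 40°, lon 48°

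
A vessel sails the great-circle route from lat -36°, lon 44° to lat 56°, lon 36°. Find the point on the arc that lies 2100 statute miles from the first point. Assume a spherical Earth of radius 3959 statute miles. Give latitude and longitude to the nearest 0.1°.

Convert each endpoint to a unit vector on the sphere (x = cos φ cos λ, y = cos φ sin λ, z = sin φ).
The central angle between the endpoints is δ = arccos(p₁·p₂) ≈ 1.610 rad (92.3°). The total great-circle distance is δ·R ≈ 1.610 × 3959 ≈ 6374 mi, so the target fraction is f = 2100/6374 ≈ 0.329.
Interpolate at f ≈ 0.329 with slerp weights a = sin((1−f)δ)/sin δ ≈ 0.882, b = sin(fδ)/sin δ ≈ 0.506.
p = a·p₁ + b·p₂ ≈ (0.743, 0.662, -0.099); φ = arcsin(p_z) ≈ -5.68°, λ = atan2(p_y, p_x) ≈ 41.73°.

≈ lat -5.7°, lon 41.7°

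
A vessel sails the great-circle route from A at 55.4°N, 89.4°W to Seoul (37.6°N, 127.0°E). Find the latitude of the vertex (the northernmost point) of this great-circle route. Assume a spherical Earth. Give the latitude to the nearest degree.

The great circle lies in the plane with unit normal n̂ = (p₁ × p₂)/|p₁ × p₂|.
Here n̂_z ≈ -0.270; the vertex latitude is φ_max = arccos|n̂_z| ≈ 74.4°.
Check via Clairaut: cos φ_max = |cos φ₁| · sin C = cos(55.4°)·sin(28.3°) ≈ 0.270, again giving ≈ 74.4°.

≈ 74°N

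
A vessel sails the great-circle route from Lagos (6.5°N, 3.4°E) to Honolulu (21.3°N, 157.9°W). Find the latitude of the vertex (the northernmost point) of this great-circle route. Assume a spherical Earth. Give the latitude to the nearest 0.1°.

The great circle lies in the plane with unit normal n̂ = (p₁ × p₂)/|p₁ × p₂|.
Here n̂_z ≈ -0.540; the vertex latitude is φ_max = arccos|n̂_z| ≈ 57.3°.
Check via Clairaut: cos φ_max = |cos φ₁| · sin C = cos(6.5°)·sin(33.0°) ≈ 0.540, again giving ≈ 57.3°.

≈ 57.3°N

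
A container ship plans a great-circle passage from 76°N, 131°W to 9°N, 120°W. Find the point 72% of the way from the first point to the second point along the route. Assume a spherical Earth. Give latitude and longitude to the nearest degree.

≈ 28°N, 121°W

Write both endpoints as unit vectors p₁, p₂ with components (cos φ cos λ, cos φ sin λ, sin φ).
The central angle between the endpoints is δ = arccos(p₁·p₂) ≈ 1.174 rad (67.3°).
Interpolate at f = 0.72 with slerp weights a = sin((1−f)δ)/sin δ ≈ 0.350, b = sin(fδ)/sin δ ≈ 0.811.
p = a·p₁ + b·p₂ ≈ (-0.456, -0.758, 0.467); φ = arcsin(p_z) ≈ 27.81°, λ = atan2(p_y, p_x) ≈ -121.05°.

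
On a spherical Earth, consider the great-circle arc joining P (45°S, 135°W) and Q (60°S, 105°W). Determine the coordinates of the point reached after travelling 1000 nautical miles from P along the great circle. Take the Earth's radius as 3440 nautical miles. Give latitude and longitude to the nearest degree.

The haversine formula gives a central angle δ ≈ 0.406 rad (23.3°) between the endpoints. The total great-circle distance is δ·R ≈ 0.406 × 3440 ≈ 1398 nmi, so the target fraction is f = 1000/1398 ≈ 0.715.
Interpolate at f ≈ 0.715 with slerp weights a = sin((1−f)δ)/sin δ ≈ 0.292, b = sin(fδ)/sin δ ≈ 0.725.
p = a·p₁ + b·p₂ ≈ (-0.240, -0.496, -0.834); φ = arcsin(p_z) ≈ -56.56°, λ = atan2(p_y, p_x) ≈ -115.80°.

≈ (57°S, 116°W)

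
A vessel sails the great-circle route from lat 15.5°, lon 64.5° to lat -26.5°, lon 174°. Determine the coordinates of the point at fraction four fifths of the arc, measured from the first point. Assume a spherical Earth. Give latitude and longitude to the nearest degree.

From cos δ = sin φ₁ sin φ₂ + cos φ₁ cos φ₂ cos Δλ, the central angle is δ ≈ 1.990 rad (114.0°).
Interpolate at f = 4/5 with slerp weights a = sin((1−f)δ)/sin δ ≈ 0.424, b = sin(fδ)/sin δ ≈ 1.095.
p = a·p₁ + b·p₂ ≈ (-0.798, 0.471, -0.375); φ = arcsin(p_z) ≈ -22.02°, λ = atan2(p_y, p_x) ≈ 149.43°.

≈ lat -22°, lon 149°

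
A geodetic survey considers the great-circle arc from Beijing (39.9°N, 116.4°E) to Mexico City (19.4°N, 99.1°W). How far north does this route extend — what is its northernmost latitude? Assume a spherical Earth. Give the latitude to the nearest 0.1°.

The great circle lies in the plane with unit normal n̂ = (p₁ × p₂)/|p₁ × p₂|.
Here n̂_z ≈ +0.453; the vertex latitude is φ_max = arccos|n̂_z| ≈ 63.0°.

≈ 63.0°N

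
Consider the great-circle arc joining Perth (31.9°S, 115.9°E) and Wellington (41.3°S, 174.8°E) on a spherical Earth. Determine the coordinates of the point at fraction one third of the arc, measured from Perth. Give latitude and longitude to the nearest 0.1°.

The haversine formula gives a central angle δ ≈ 0.825 rad (47.3°) between the endpoints.
Interpolate at f = 1/3 with slerp weights a = sin((1−f)δ)/sin δ ≈ 0.712, b = sin(fδ)/sin δ ≈ 0.370.
p = a·p₁ + b·p₂ ≈ (-0.541, 0.569, -0.620); φ = arcsin(p_z) ≈ -38.32°, λ = atan2(p_y, p_x) ≈ 133.55°.

≈ 38.3°S, 133.5°E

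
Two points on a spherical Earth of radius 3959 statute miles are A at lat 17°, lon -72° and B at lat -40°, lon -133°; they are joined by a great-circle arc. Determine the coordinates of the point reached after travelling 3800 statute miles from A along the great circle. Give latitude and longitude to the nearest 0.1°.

≈ lat -24.0°, lon -109.5°

Convert each endpoint to a unit vector on the sphere (x = cos φ cos λ, y = cos φ sin λ, z = sin φ).
The central angle between the endpoints is δ = arccos(p₁·p₂) ≈ 1.403 rad (80.4°). The total great-circle distance is δ·R ≈ 1.403 × 3959 ≈ 5554 mi, so the target fraction is f = 3800/5554 ≈ 0.684.
Interpolate at f ≈ 0.684 with slerp weights a = sin((1−f)δ)/sin δ ≈ 0.435, b = sin(fδ)/sin δ ≈ 0.831.
p = a·p₁ + b·p₂ ≈ (-0.306, -0.861, -0.407); φ = arcsin(p_z) ≈ -24.01°, λ = atan2(p_y, p_x) ≈ -109.54°.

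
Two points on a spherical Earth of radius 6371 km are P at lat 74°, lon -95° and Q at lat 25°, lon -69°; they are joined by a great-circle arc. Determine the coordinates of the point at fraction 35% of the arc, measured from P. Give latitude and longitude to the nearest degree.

≈ lat 57°, lon -78°

The haversine formula gives a central angle δ ≈ 0.888 rad (50.9°) between the endpoints.
Interpolate at f = 0.35 with slerp weights a = sin((1−f)δ)/sin δ ≈ 0.703, b = sin(fδ)/sin δ ≈ 0.394.
p = a·p₁ + b·p₂ ≈ (0.111, -0.527, 0.843); φ = arcsin(p_z) ≈ 57.43°, λ = atan2(p_y, p_x) ≈ -78.08°.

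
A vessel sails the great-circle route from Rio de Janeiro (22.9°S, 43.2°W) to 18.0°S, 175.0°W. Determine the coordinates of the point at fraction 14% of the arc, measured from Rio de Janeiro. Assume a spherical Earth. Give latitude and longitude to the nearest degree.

Write both endpoints as unit vectors p₁, p₂ with components (cos φ cos λ, cos φ sin λ, sin φ).
The central angle between the endpoints is δ = arccos(p₁·p₂) ≈ 2.053 rad (117.6°).
Interpolate at f = 0.14 with slerp weights a = sin((1−f)δ)/sin δ ≈ 1.107, b = sin(fδ)/sin δ ≈ 0.320.
p = a·p₁ + b·p₂ ≈ (0.440, -0.725, -0.530); φ = arcsin(p_z) ≈ -31.99°, λ = atan2(p_y, p_x) ≈ -58.71°.

≈ 32°S, 59°W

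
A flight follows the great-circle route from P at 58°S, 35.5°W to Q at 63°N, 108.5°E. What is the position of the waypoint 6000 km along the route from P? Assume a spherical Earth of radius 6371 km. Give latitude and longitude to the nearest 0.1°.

≈ 16.1°S, 10.6°E

Write both endpoints as unit vectors p₁, p₂ with components (cos φ cos λ, cos φ sin λ, sin φ).
The central angle between the endpoints is δ = arccos(p₁·p₂) ≈ 2.825 rad (161.9°). The total great-circle distance is δ·R ≈ 2.825 × 6371 ≈ 17997 km, so the target fraction is f = 6000/17997 ≈ 0.333.
Interpolate at f ≈ 0.333 with slerp weights a = sin((1−f)δ)/sin δ ≈ 3.055, b = sin(fδ)/sin δ ≈ 2.596.
p = a·p₁ + b·p₂ ≈ (0.944, 0.177, -0.278); φ = arcsin(p_z) ≈ -16.14°, λ = atan2(p_y, p_x) ≈ 10.65°.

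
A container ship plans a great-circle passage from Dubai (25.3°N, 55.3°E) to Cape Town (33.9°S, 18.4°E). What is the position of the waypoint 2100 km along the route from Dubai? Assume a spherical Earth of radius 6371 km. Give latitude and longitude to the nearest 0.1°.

The haversine formula gives a central angle δ ≈ 1.201 rad (68.8°) between the endpoints. The total great-circle distance is δ·R ≈ 1.201 × 6371 ≈ 7650 km, so the target fraction is f = 2100/7650 ≈ 0.275.
Interpolate at f ≈ 0.275 with slerp weights a = sin((1−f)δ)/sin δ ≈ 0.821, b = sin(fδ)/sin δ ≈ 0.347.
p = a·p₁ + b·p₂ ≈ (0.696, 0.701, 0.157); φ = arcsin(p_z) ≈ 9.03°, λ = atan2(p_y, p_x) ≈ 45.21°.

≈ (9.0°N, 45.2°E)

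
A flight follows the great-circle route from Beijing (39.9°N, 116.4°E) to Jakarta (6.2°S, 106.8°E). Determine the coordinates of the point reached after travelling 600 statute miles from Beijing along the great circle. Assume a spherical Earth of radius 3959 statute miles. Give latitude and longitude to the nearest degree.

From cos δ = sin φ₁ sin φ₂ + cos φ₁ cos φ₂ cos Δλ, the central angle is δ ≈ 0.819 rad (46.9°). The total great-circle distance is δ·R ≈ 0.819 × 3959 ≈ 3244 mi, so the target fraction is f = 600/3244 ≈ 0.185.
Interpolate at f ≈ 0.185 with slerp weights a = sin((1−f)δ)/sin δ ≈ 0.847, b = sin(fδ)/sin δ ≈ 0.207.
p = a·p₁ + b·p₂ ≈ (-0.348, 0.779, 0.521); φ = arcsin(p_z) ≈ 31.42°, λ = atan2(p_y, p_x) ≈ 114.10°.

≈ 31°N, 114°E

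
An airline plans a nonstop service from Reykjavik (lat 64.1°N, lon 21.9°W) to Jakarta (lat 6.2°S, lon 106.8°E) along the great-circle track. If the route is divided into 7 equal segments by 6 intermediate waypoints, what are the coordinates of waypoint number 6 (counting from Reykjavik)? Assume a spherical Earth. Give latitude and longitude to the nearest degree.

From cos δ = sin φ₁ sin φ₂ + cos φ₁ cos φ₂ cos Δλ, the central angle is δ ≈ 1.948 rad (111.6°).
Interpolate at f = 6/7 with slerp weights a = sin((1−f)δ)/sin δ ≈ 0.296, b = sin(fδ)/sin δ ≈ 1.070.
p = a·p₁ + b·p₂ ≈ (-0.188, 0.971, 0.150); φ = arcsin(p_z) ≈ 8.64°, λ = atan2(p_y, p_x) ≈ 100.95°.

≈ lat 9°N, lon 101°E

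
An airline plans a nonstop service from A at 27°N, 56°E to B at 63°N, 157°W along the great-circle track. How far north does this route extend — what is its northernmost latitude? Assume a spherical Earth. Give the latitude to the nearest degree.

The great circle lies in the plane with unit normal n̂ = (p₁ × p₂)/|p₁ × p₂|.
Here n̂_z ≈ +0.221; the vertex latitude is φ_max = arccos|n̂_z| ≈ 77.2°.

≈ 77°N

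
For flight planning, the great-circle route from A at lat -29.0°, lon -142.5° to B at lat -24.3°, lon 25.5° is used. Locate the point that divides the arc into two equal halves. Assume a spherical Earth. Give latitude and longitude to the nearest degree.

≈ lat -78°, lon -47°

Convert each endpoint to a unit vector on the sphere (x = cos φ cos λ, y = cos φ sin λ, z = sin φ).
The central angle between the endpoints is δ = arccos(p₁·p₂) ≈ 2.190 rad (125.5°).
Interpolate at f = 1/2 with slerp weights a = sin((1−f)δ)/sin δ ≈ 1.091, b = sin(fδ)/sin δ ≈ 1.091.
p = a·p₁ + b·p₂ ≈ (0.140, -0.153, -0.978); φ = arcsin(p_z) ≈ -78.02°, λ = atan2(p_y, p_x) ≈ -47.41°.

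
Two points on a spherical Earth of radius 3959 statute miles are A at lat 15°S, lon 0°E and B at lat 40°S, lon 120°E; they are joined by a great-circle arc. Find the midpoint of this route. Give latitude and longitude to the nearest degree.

≈ lat 46°S, lon 49°E

Write both endpoints as unit vectors p₁, p₂ with components (cos φ cos λ, cos φ sin λ, sin φ).
The central angle between the endpoints is δ = arccos(p₁·p₂) ≈ 1.776 rad (101.7°).
Interpolate at f = 1/2 with slerp weights a = sin((1−f)δ)/sin δ ≈ 0.792, b = sin(fδ)/sin δ ≈ 0.792.
p = a·p₁ + b·p₂ ≈ (0.462, 0.526, -0.714); φ = arcsin(p_z) ≈ -45.59°, λ = atan2(p_y, p_x) ≈ 48.70°.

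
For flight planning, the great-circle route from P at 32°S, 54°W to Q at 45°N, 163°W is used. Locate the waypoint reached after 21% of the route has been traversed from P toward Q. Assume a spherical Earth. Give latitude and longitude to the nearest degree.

Write both endpoints as unit vectors p₁, p₂ with components (cos φ cos λ, cos φ sin λ, sin φ).
The central angle between the endpoints is δ = arccos(p₁·p₂) ≈ 2.177 rad (124.7°).
Interpolate at f = 0.21 with slerp weights a = sin((1−f)δ)/sin δ ≈ 1.203, b = sin(fδ)/sin δ ≈ 0.537.
p = a·p₁ + b·p₂ ≈ (0.237, -0.937, -0.258); φ = arcsin(p_z) ≈ -14.94°, λ = atan2(p_y, p_x) ≈ -75.82°.

≈ 15°S, 76°W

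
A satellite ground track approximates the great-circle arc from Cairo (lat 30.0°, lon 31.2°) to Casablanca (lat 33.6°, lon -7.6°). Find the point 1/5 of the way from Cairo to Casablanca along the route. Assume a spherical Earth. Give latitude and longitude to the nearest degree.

Write both endpoints as unit vectors p₁, p₂ with components (cos φ cos λ, cos φ sin λ, sin φ).
The central angle between the endpoints is δ = arccos(p₁·p₂) ≈ 0.576 rad (33.0°).
Interpolate at f = 1/5 with slerp weights a = sin((1−f)δ)/sin δ ≈ 0.816, b = sin(fδ)/sin δ ≈ 0.211.
p = a·p₁ + b·p₂ ≈ (0.779, 0.343, 0.525); φ = arcsin(p_z) ≈ 31.67°, λ = atan2(p_y, p_x) ≈ 23.77°.

≈ lat 32°, lon 24°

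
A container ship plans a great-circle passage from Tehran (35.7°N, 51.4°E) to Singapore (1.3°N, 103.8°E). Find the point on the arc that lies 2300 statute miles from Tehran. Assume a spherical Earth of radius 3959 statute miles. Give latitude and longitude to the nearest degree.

Write both endpoints as unit vectors p₁, p₂ with components (cos φ cos λ, cos φ sin λ, sin φ).
The central angle between the endpoints is δ = arccos(p₁·p₂) ≈ 1.037 rad (59.4°). The total great-circle distance is δ·R ≈ 1.037 × 3959 ≈ 4106 mi, so the target fraction is f = 2300/4106 ≈ 0.560.
Interpolate at f ≈ 0.560 with slerp weights a = sin((1−f)δ)/sin δ ≈ 0.512, b = sin(fδ)/sin δ ≈ 0.637.
p = a·p₁ + b·p₂ ≈ (0.107, 0.944, 0.313); φ = arcsin(p_z) ≈ 18.25°, λ = atan2(p_y, p_x) ≈ 83.52°.

≈ (18°N, 84°E)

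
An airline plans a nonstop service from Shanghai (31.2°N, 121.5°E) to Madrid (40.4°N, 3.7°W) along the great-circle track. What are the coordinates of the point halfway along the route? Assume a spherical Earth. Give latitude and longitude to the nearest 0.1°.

≈ 57.3°N, 65.3°E

The haversine formula gives a central angle δ ≈ 1.611 rad (92.3°) between the endpoints.
Interpolate at f = 1/2 with slerp weights a = sin((1−f)δ)/sin δ ≈ 0.722, b = sin(fδ)/sin δ ≈ 0.722.
p = a·p₁ + b·p₂ ≈ (0.226, 0.491, 0.841); φ = arcsin(p_z) ≈ 57.30°, λ = atan2(p_y, p_x) ≈ 65.29°.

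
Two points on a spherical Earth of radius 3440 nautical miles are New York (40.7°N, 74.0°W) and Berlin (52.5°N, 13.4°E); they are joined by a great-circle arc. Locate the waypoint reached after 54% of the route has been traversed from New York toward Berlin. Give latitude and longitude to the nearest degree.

≈ (56°N, 32°W)

Write both endpoints as unit vectors p₁, p₂ with components (cos φ cos λ, cos φ sin λ, sin φ).
The central angle between the endpoints is δ = arccos(p₁·p₂) ≈ 1.002 rad (57.4°).
Interpolate at f = 0.54 with slerp weights a = sin((1−f)δ)/sin δ ≈ 0.528, b = sin(fδ)/sin δ ≈ 0.611.
p = a·p₁ + b·p₂ ≈ (0.472, -0.298, 0.829); φ = arcsin(p_z) ≈ 56.03°, λ = atan2(p_y, p_x) ≈ -32.29°.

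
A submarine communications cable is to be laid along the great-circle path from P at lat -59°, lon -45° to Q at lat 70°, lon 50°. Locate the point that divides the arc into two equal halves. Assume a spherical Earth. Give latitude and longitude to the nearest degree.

From cos δ = sin φ₁ sin φ₂ + cos φ₁ cos φ₂ cos Δλ, the central angle is δ ≈ 2.534 rad (145.2°).
Interpolate at f = 1/2 with slerp weights a = sin((1−f)δ)/sin δ ≈ 1.671, b = sin(fδ)/sin δ ≈ 1.671.
p = a·p₁ + b·p₂ ≈ (0.976, -0.171, 0.138); φ = arcsin(p_z) ≈ 7.92°, λ = atan2(p_y, p_x) ≈ -9.92°.

≈ lat 8°, lon -10°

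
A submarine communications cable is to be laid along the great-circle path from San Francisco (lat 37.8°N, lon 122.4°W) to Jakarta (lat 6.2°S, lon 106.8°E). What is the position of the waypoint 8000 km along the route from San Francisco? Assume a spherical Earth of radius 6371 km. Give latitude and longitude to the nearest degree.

Convert each endpoint to a unit vector on the sphere (x = cos φ cos λ, y = cos φ sin λ, z = sin φ).
The central angle between the endpoints is δ = arccos(p₁·p₂) ≈ 2.189 rad (125.4°). The total great-circle distance is δ·R ≈ 2.189 × 6371 ≈ 13945 km, so the target fraction is f = 8000/13945 ≈ 0.574.
Interpolate at f ≈ 0.574 with slerp weights a = sin((1−f)δ)/sin δ ≈ 0.986, b = sin(fδ)/sin δ ≈ 1.167.
p = a·p₁ + b·p₂ ≈ (-0.753, 0.453, 0.478); φ = arcsin(p_z) ≈ 28.57°, λ = atan2(p_y, p_x) ≈ 148.98°.

≈ lat 29°N, lon 149°E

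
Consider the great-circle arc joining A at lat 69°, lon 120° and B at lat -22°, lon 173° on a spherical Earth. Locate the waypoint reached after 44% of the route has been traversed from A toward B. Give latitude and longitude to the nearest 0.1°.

≈ lat 31.0°, lon 156.9°

The haversine formula gives a central angle δ ≈ 1.721 rad (98.6°) between the endpoints.
Interpolate at f = 0.44 with slerp weights a = sin((1−f)δ)/sin δ ≈ 0.831, b = sin(fδ)/sin δ ≈ 0.695.
p = a·p₁ + b·p₂ ≈ (-0.788, 0.336, 0.515); φ = arcsin(p_z) ≈ 31.02°, λ = atan2(p_y, p_x) ≈ 156.89°.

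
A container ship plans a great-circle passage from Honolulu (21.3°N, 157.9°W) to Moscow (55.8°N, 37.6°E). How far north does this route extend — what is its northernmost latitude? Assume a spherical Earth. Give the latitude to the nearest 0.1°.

≈ 81.8°N

The great circle lies in the plane with unit normal n̂ = (p₁ × p₂)/|p₁ × p₂|.
Here n̂_z ≈ -0.143; the vertex latitude is φ_max = arccos|n̂_z| ≈ 81.8°.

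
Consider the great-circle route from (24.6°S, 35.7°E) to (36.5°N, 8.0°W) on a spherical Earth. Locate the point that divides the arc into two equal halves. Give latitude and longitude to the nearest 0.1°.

≈ (6.4°N, 15.3°E)

The haversine formula gives a central angle δ ≈ 1.286 rad (73.7°) between the endpoints.
Interpolate at f = 1/2 with slerp weights a = sin((1−f)δ)/sin δ ≈ 0.625, b = sin(fδ)/sin δ ≈ 0.625.
p = a·p₁ + b·p₂ ≈ (0.959, 0.262, 0.112); φ = arcsin(p_z) ≈ 6.40°, λ = atan2(p_y, p_x) ≈ 15.26°.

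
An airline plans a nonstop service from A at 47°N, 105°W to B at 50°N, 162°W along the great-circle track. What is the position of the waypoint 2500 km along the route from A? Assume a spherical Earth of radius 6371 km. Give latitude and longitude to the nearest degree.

≈ 52°N, 139°W

From cos δ = sin φ₁ sin φ₂ + cos φ₁ cos φ₂ cos Δλ, the central angle is δ ≈ 0.645 rad (37.0°). The total great-circle distance is δ·R ≈ 0.645 × 6371 ≈ 4110 km, so the target fraction is f = 2500/4110 ≈ 0.608.
Interpolate at f ≈ 0.608 with slerp weights a = sin((1−f)δ)/sin δ ≈ 0.416, b = sin(fδ)/sin δ ≈ 0.636.
p = a·p₁ + b·p₂ ≈ (-0.462, -0.400, 0.791); φ = arcsin(p_z) ≈ 52.31°, λ = atan2(p_y, p_x) ≈ -139.11°.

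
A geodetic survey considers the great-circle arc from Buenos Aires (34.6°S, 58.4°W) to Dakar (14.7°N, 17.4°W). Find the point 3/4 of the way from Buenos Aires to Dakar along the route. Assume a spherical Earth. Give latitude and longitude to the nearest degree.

≈ (2°N, 27°W)

The haversine formula gives a central angle δ ≈ 1.096 rad (62.8°) between the endpoints.
Interpolate at f = 3/4 with slerp weights a = sin((1−f)δ)/sin δ ≈ 0.304, b = sin(fδ)/sin δ ≈ 0.824.
p = a·p₁ + b·p₂ ≈ (0.891, -0.452, 0.036); φ = arcsin(p_z) ≈ 2.08°, λ = atan2(p_y, p_x) ≈ -26.86°.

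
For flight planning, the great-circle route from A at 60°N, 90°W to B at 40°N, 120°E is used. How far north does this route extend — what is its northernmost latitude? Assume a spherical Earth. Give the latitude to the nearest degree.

The great circle lies in the plane with unit normal n̂ = (p₁ × p₂)/|p₁ × p₂|.
Here n̂_z ≈ -0.197; the vertex latitude is φ_max = arccos|n̂_z| ≈ 78.7°.
Check via Clairaut: cos φ_max = |cos φ₁| · sin C = cos(60.0°)·sin(23.1°) ≈ 0.197, again giving ≈ 78.7°.

≈ 79°N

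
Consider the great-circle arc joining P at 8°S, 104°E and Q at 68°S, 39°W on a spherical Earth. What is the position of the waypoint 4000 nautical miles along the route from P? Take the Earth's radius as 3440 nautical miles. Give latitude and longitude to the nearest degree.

From cos δ = sin φ₁ sin φ₂ + cos φ₁ cos φ₂ cos Δλ, the central angle is δ ≈ 1.739 rad (99.6°). The total great-circle distance is δ·R ≈ 1.739 × 3440 ≈ 5982 nmi, so the target fraction is f = 4000/5982 ≈ 0.669.
Interpolate at f ≈ 0.669 with slerp weights a = sin((1−f)δ)/sin δ ≈ 0.552, b = sin(fδ)/sin δ ≈ 0.931.
p = a·p₁ + b·p₂ ≈ (0.139, 0.311, -0.940); φ = arcsin(p_z) ≈ -70.07°, λ = atan2(p_y, p_x) ≈ 65.99°.

≈ 70°S, 66°E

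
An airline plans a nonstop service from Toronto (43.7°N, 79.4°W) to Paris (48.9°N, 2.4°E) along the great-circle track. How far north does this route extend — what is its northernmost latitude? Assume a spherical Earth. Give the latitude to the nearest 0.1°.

≈ 54.4°N

The great circle lies in the plane with unit normal n̂ = (p₁ × p₂)/|p₁ × p₂|.
Here n̂_z ≈ +0.582; the vertex latitude is φ_max = arccos|n̂_z| ≈ 54.4°.
Check via Clairaut: cos φ_max = |cos φ₁| · sin C = cos(43.7°)·sin(53.6°) ≈ 0.582, again giving ≈ 54.4°.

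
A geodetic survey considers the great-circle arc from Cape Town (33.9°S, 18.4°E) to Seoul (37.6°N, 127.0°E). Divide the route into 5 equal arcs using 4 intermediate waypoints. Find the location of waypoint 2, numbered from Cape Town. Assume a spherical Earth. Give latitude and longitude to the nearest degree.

Convert each endpoint to a unit vector on the sphere (x = cos φ cos λ, y = cos φ sin λ, z = sin φ).
The central angle between the endpoints is δ = arccos(p₁·p₂) ≈ 2.153 rad (123.4°).
Interpolate at f = 2/5 with slerp weights a = sin((1−f)δ)/sin δ ≈ 1.151, b = sin(fδ)/sin δ ≈ 0.908.
p = a·p₁ + b·p₂ ≈ (0.473, 0.876, -0.088); φ = arcsin(p_z) ≈ -5.03°, λ = atan2(p_y, p_x) ≈ 61.62°.

≈ 5°S, 62°E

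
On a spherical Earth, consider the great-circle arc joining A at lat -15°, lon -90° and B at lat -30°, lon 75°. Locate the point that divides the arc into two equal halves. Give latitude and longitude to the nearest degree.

≈ lat -71°, lon -30°

Write both endpoints as unit vectors p₁, p₂ with components (cos φ cos λ, cos φ sin λ, sin φ).
The central angle between the endpoints is δ = arccos(p₁·p₂) ≈ 2.317 rad (132.7°).
Interpolate at f = 1/2 with slerp weights a = sin((1−f)δ)/sin δ ≈ 1.247, b = sin(fδ)/sin δ ≈ 1.247.
p = a·p₁ + b·p₂ ≈ (0.280, -0.161, -0.946); φ = arcsin(p_z) ≈ -71.17°, λ = atan2(p_y, p_x) ≈ -30.00°.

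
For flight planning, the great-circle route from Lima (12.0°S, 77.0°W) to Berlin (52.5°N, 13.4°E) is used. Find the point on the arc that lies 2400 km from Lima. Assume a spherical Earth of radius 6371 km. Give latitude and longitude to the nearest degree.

≈ (5°N, 64°W)

Write both endpoints as unit vectors p₁, p₂ with components (cos φ cos λ, cos φ sin λ, sin φ).
The central angle between the endpoints is δ = arccos(p₁·p₂) ≈ 1.741 rad (99.7°). The total great-circle distance is δ·R ≈ 1.741 × 6371 ≈ 11090 km, so the target fraction is f = 2400/11090 ≈ 0.216.
Interpolate at f ≈ 0.216 with slerp weights a = sin((1−f)δ)/sin δ ≈ 0.993, b = sin(fδ)/sin δ ≈ 0.373.
p = a·p₁ + b·p₂ ≈ (0.440, -0.894, 0.090); φ = arcsin(p_z) ≈ 5.14°, λ = atan2(p_y, p_x) ≈ -63.81°.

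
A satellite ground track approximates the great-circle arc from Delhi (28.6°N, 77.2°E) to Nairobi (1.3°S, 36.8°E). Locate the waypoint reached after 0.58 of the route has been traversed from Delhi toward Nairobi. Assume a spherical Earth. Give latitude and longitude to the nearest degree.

≈ 12°N, 53°E

Convert each endpoint to a unit vector on the sphere (x = cos φ cos λ, y = cos φ sin λ, z = sin φ).
The central angle between the endpoints is δ = arccos(p₁·p₂) ≈ 0.853 rad (48.9°).
Interpolate at f = 0.58 with slerp weights a = sin((1−f)δ)/sin δ ≈ 0.466, b = sin(fδ)/sin δ ≈ 0.630.
p = a·p₁ + b·p₂ ≈ (0.595, 0.776, 0.209); φ = arcsin(p_z) ≈ 12.04°, λ = atan2(p_y, p_x) ≈ 52.52°.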